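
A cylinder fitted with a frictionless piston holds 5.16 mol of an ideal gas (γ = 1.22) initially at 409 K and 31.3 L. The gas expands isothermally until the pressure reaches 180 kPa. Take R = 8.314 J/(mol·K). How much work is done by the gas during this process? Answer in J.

19900 J

P₁ = nRT₁/V₁ = 5.16×8.314×409/31.3 = 561 kPa.
Isothermal: T stays 409 K; PV = const ⇒ V₂ = 97.5 L, P₂ = 180 kPa.
W = nRT ln(V₂/V₁) = 5.16×8.314×409×ln(3.11) = 19900 J.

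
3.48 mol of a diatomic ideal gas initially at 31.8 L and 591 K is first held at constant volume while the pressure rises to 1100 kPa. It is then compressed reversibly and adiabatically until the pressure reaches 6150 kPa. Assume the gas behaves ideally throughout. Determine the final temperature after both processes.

P₁ = nRT₁/V₁ = 3.48×8.314×591/31.8 = 538 kPa.
Step 1 — Isochoric: V stays 31.8 L; P/T = const ⇒ T₂ = 1210 K, P₂ = 1100 kPa.
W = 0 (no volume change).
ΔU = nCvΔT = 3.48×20.8×(1210−591) = 44700 J.
Q = ΔU = 44700 J.
State after step 1: P = 1100 kPa, V = 31.8 L, T = 1210 K.
Step 2 — Adiabatic: T₂/T₁ = (P₂/P₁)^((γ−1)/γ) ⇒ T₂ = 1210×(5.59)^0.286 = 1980 K; V₂ = 9.30 L.
ΔU = nCvΔT = 3.48×20.8×(1980−1210) = 55500 J.
Q = 0 for an adiabatic process, so W = −ΔU = -55500 J.
Net over both steps: W = -55500 J, Q = 44700 J, ΔU = 100000 J.

1980 K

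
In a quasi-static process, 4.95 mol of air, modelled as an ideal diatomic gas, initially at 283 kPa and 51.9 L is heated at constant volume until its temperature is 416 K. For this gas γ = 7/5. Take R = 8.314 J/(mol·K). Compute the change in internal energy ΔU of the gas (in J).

T₁ = P₁V₁/(nR) = 283×51.9/(4.95×8.314) = 357 K.
Isochoric: V stays 51.9 L; P/T = const ⇒ T₂ = 416 K, P₂ = 330 kPa.
For an ideal gas ΔU = nCvΔT with Cv = (5/2)R = 20.8 J/(mol·K).
ΔU = 4.95×20.8×(416−357) = 6080 J.

6080 J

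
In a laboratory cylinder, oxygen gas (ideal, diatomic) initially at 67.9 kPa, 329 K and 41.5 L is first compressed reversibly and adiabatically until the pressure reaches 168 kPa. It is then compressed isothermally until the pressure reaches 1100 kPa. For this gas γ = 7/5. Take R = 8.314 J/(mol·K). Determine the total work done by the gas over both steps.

-8940 J

n = P₁V₁/(RT₁) = 67.9×41.5/(8.314×329) = 1.03 mol.
Step 1 — Adiabatic: T₂/T₁ = (P₂/P₁)^((γ−1)/γ) ⇒ T₂ = 329×(2.47)^0.286 = 426 K; V₂ = 21.7 L.
ΔU = nCvΔT = 1.03×20.8×(426−329) = 2080 J.
Q = 0 for an adiabatic process, so W = −ΔU = -2080 J.
State after step 1: P = 168 kPa, V = 21.7 L, T = 426 K.
Step 2 — Isothermal: T stays 426 K; PV = const ⇒ V₂ = 3.32 L, P₂ = 1100 kPa.
ΔU = 0 (ideal gas, T constant).
W = nRT ln(V₂/V₁) = 1.03×8.314×426×ln(0.153) = -6860 J.
Q = ΔU + W = -6860 J.
Net over both steps: W = -8940 J, Q = -6860 J, ΔU = 2080 J.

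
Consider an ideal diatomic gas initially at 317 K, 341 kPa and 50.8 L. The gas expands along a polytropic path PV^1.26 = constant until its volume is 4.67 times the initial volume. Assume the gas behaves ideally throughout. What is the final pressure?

48.9 kPa

Polytropic n=1.26: T₂ = T₁(V₁/V₂)^(n−1) = 317×(0.214)^0.26 = 212 K; P₂ = P₁(V₁/V₂)^n = 48.9 kPa.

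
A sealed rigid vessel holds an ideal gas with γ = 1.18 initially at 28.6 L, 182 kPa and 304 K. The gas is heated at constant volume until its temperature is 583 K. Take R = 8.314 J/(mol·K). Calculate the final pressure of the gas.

Isochoric: V stays 28.6 L; P/T = const ⇒ T₂ = 583 K, P₂ = 349 kPa.

349 kPa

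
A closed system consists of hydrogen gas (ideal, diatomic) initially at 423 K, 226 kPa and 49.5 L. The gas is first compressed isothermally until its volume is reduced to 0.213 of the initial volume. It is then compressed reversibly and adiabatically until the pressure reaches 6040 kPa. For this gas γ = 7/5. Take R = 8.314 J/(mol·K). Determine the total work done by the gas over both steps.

n = P₁V₁/(RT₁) = 226×49.5/(8.314×423) = 3.18 mol.
Step 1 — Isothermal: T stays 423 K; PV = const ⇒ V₂ = 10.5 L, P₂ = 1060 kPa.
ΔU = 0 (ideal gas, T constant).
W = nRT ln(V₂/V₁) = 3.18×8.314×423×ln(0.213) = -17300 J.
Q = ΔU + W = -17300 J.
State after step 1: P = 1060 kPa, V = 10.5 L, T = 423 K.
Step 2 — Adiabatic: T₂/T₁ = (P₂/P₁)^((γ−1)/γ) ⇒ T₂ = 423×(5.69)^0.286 = 695 K; V₂ = 3.04 L.
ΔU = nCvΔT = 3.18×20.8×(695−423) = 18000 J.
Q = 0 for an adiabatic process, so W = −ΔU = -18000 J.
Net over both steps: W = -35300 J, Q = -17300 J, ΔU = 18000 J.

-35300 J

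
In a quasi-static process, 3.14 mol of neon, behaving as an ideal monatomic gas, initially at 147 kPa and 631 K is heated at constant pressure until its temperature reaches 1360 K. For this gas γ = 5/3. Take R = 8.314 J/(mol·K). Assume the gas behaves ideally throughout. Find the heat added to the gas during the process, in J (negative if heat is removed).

47600 J

V₁ = nRT₁/P₁ = 3.14×8.314×631/147 = 112 L.
Isobaric: P stays 147 kPa; V/T = const ⇒ T₂ = 1360 K, V₂ = 242 L.
W = PΔV = 147×(242−112) kPa·L = 19000 J.
ΔU = nCvΔT = 3.14×12.5×(1360−631) = 28500 J.
Q = ΔU + W = nCpΔT = 47600 J.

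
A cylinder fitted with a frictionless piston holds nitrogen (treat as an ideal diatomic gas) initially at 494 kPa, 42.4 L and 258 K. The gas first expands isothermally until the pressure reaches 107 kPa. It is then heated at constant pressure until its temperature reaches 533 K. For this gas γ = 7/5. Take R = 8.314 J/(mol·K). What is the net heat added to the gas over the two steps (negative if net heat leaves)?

110000 J

n = P₁V₁/(RT₁) = 494×42.4/(8.314×258) = 9.76 mol.
Step 1 — Isothermal: T stays 258 K; PV = const ⇒ V₂ = 196 L, P₂ = 107 kPa.
ΔU = 0 (ideal gas, T constant).
W = nRT ln(V₂/V₁) = 9.76×8.314×258×ln(4.62) = 32000 J.
Q = ΔU + W = 32000 J.
State after step 1: P = 107 kPa, V = 196 L, T = 258 K.
Step 2 — Isobaric: P stays 107 kPa; V/T = const ⇒ T₂ = 533 K, V₂ = 404 L.
W = PΔV = 107×(404−196) kPa·L = 22300 J.
ΔU = nCvΔT = 9.76×20.8×(533−258) = 55800 J.
Q = ΔU + W = nCpΔT = 78100 J.
Net over both steps: W = 54400 J, Q = 110000 J, ΔU = 55800 J.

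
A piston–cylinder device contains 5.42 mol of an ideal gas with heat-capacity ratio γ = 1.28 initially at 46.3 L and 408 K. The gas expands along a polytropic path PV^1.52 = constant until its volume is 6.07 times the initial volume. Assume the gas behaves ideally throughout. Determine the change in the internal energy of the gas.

P₁ = nRT₁/V₁ = 5.42×8.314×408/46.3 = 397 kPa.
Polytropic n=1.52: T₂ = T₁(V₁/V₂)^(n−1) = 408×(0.165)^0.52 = 160 K; P₂ = P₁(V₁/V₂)^n = 25.6 kPa.
For an ideal gas ΔU = nCvΔT with Cv = R/(γ−1) = 29.7 J/(mol·K).
ΔU = 5.42×29.7×(160−408) = -40000 J.

-40000 J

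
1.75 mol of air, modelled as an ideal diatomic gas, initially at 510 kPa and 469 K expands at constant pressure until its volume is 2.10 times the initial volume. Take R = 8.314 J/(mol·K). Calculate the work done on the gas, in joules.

V₁ = nRT₁/P₁ = 1.75×8.314×469/510 = 13.4 L.
Isobaric: P stays 510 kPa; V/T = const ⇒ T₂ = 985 K, V₂ = 28.1 L.
W = PΔV = 510×(28.1−13.4) kPa·L = 7510 J.
Work done on the gas = −W_by = -7510 J.

-7510 J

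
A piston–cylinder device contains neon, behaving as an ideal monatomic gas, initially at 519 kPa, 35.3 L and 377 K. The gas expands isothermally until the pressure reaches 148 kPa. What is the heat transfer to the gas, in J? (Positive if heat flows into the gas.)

n = P₁V₁/(RT₁) = 519×35.3/(8.314×377) = 5.85 mol.
Isothermal: T stays 377 K; PV = const ⇒ V₂ = 124 L, P₂ = 148 kPa.
ΔU = 0 (ideal gas, T constant).
W = nRT ln(V₂/V₁) = 5.85×8.314×377×ln(3.51) = 23000 J.
Q = ΔU + W = 23000 J.

23000 J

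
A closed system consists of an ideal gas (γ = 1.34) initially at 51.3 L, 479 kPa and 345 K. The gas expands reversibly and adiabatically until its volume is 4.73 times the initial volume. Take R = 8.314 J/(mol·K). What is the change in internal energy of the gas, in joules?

-29700 J

n = P₁V₁/(RT₁) = 479×51.3/(8.314×345) = 8.57 mol.
Adiabatic: TV^(γ−1) = const ⇒ T₂ = 345×(0.211)^0.340 = 203 K; PV^γ = const ⇒ P₂ = 59.7 kPa.
For an ideal gas ΔU = nCvΔT with Cv = R/(γ−1) = 24.5 J/(mol·K).
ΔU = 8.57×24.5×(203−345) = -29700 J.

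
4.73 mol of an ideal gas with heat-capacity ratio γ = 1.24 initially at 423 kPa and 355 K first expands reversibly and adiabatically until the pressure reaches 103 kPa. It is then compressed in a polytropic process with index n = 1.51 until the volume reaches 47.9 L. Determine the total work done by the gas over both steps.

V₁ = nRT₁/P₁ = 4.73×8.314×355/423 = 33.0 L.
Step 1 — Adiabatic: T₂/T₁ = (P₂/P₁)^((γ−1)/γ) ⇒ T₂ = 355×(0.243)^0.194 = 270 K; V₂ = 103 L.
ΔU = nCvΔT = 4.73×34.6×(270−355) = -13900 J.
Q = 0 for an adiabatic process, so W = −ΔU = 13900 J.
State after step 1: P = 103 kPa, V = 103 L, T = 270 K.
Step 2 — Polytropic n=1.51: T₂ = T₁(V₁/V₂)^(n−1) = 270×(2.15)^0.51 = 399 K; P₂ = P₁(V₁/V₂)^n = 328 kPa.
W = (P₁V₁−P₂V₂)/(n−1) = (103×103−328×47.9)/0.51 = -9960 J.
ΔU = nCvΔT = 4.73×34.6×(399−270) = 21200 J.
Q = ΔU + W = 11200 J.
Net over both steps: W = 3950 J, Q = 11200 J, ΔU = 7260 J.

3950 J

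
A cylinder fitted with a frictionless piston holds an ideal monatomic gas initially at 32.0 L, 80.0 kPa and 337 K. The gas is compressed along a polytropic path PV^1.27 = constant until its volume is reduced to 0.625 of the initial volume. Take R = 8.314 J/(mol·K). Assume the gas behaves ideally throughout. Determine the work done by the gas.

-1280 J

n = P₁V₁/(RT₁) = 80.0×32.0/(8.314×337) = 0.914 mol.
Polytropic n=1.27: T₂ = T₁(V₁/V₂)^(n−1) = 337×(1.60)^0.27 = 383 K; P₂ = P₁(V₁/V₂)^n = 145 kPa.
W = (P₁V₁−P₂V₂)/(n−1) = (80.0×32.0−145×20.0)/0.27 = -1280 J.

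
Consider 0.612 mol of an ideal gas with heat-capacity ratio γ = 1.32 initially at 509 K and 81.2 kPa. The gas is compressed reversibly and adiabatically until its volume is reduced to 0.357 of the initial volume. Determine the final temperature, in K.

708 K

V₁ = nRT₁/P₁ = 0.612×8.314×509/81.2 = 31.9 L.
Adiabatic: TV^(γ−1) = const ⇒ T₂ = 509×(2.80)^0.320 = 708 K; PV^γ = const ⇒ P₂ = 316 kPa.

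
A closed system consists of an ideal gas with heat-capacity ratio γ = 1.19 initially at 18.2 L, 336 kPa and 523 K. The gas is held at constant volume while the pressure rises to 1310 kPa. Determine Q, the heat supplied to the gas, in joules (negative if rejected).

n = P₁V₁/(RT₁) = 336×18.2/(8.314×523) = 1.41 mol.
Isochoric: V stays 18.2 L; P/T = const ⇒ T₂ = 2040 K, P₂ = 1310 kPa.
W = 0 (no volume change).
ΔU = nCvΔT = 1.41×43.8×(2040−523) = 93300 J.
Q = ΔU = 93300 J.

93300 J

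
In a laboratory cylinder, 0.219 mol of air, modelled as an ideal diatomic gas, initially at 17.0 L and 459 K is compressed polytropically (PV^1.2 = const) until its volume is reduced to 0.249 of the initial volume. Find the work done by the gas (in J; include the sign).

P₁ = nRT₁/V₁ = 0.219×8.314×459/17.0 = 49.2 kPa.
Polytropic n=1.2: T₂ = T₁(V₁/V₂)^(n−1) = 459×(4.02)^0.20 = 606 K; P₂ = P₁(V₁/V₂)^n = 261 kPa.
W = (P₁V₁−P₂V₂)/(n−1) = (49.2×17.0−261×4.23)/0.20 = -1340 J.

-1340 J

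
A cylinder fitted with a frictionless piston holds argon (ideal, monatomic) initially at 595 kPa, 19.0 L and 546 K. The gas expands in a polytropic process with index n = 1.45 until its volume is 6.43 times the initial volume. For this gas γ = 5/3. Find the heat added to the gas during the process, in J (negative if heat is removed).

n = P₁V₁/(RT₁) = 595×19.0/(8.314×546) = 2.49 mol.
Polytropic n=1.45: T₂ = T₁(V₁/V₂)^(n−1) = 546×(0.156)^0.45 = 236 K; P₂ = P₁(V₁/V₂)^n = 40.1 kPa.
W = (P₁V₁−P₂V₂)/(n−1) = (595×19.0−40.1×122)/0.45 = 14200 J.
ΔU = nCvΔT = 2.49×12.5×(236−546) = -9620 J.
Q = ΔU + W = 4630 J.

4630 J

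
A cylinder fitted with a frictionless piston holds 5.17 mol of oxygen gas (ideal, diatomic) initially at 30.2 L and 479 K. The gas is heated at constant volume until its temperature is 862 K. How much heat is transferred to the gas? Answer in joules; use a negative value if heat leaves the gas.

41200 J

P₁ = nRT₁/V₁ = 5.17×8.314×479/30.2 = 682 kPa.
Isochoric: V stays 30.2 L; P/T = const ⇒ T₂ = 862 K, P₂ = 1230 kPa.
W = 0 (no volume change).
ΔU = nCvΔT = 5.17×20.8×(862−479) = 41200 J.
Q = ΔU = 41200 J.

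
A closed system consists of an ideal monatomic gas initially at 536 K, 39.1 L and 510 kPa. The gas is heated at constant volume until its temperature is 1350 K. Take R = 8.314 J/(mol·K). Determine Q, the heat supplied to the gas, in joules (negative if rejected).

n = P₁V₁/(RT₁) = 510×39.1/(8.314×536) = 4.47 mol.
Isochoric: V stays 39.1 L; P/T = const ⇒ T₂ = 1350 K, P₂ = 1280 kPa.
W = 0 (no volume change).
ΔU = nCvΔT = 4.47×12.5×(1350−536) = 45400 J.
Q = ΔU = 45400 J.

45400 J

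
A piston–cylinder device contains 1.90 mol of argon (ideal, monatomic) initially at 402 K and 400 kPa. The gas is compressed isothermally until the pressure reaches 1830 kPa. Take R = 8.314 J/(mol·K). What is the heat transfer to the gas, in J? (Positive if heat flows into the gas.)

-9660 J

V₁ = nRT₁/P₁ = 1.90×8.314×402/400 = 15.9 L.
Isothermal: T stays 402 K; PV = const ⇒ V₂ = 3.47 L, P₂ = 1830 kPa.
ΔU = 0 (ideal gas, T constant).
W = nRT ln(V₂/V₁) = 1.90×8.314×402×ln(0.219) = -9660 J.
Q = ΔU + W = -9660 J.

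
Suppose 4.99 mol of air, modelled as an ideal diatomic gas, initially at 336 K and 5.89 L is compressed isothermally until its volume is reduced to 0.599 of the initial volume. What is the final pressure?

3950 kPa

P₁ = nRT₁/V₁ = 4.99×8.314×336/5.89 = 2370 kPa.
Isothermal: T stays 336 K; PV = const ⇒ V₂ = 3.53 L, P₂ = 3950 kPa.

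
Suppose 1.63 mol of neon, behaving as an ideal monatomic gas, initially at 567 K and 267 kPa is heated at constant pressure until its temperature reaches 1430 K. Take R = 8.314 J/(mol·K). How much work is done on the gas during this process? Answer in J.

-11700 J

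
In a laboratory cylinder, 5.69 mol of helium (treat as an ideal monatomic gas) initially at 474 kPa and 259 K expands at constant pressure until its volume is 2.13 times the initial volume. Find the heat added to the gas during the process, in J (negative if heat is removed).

34600 J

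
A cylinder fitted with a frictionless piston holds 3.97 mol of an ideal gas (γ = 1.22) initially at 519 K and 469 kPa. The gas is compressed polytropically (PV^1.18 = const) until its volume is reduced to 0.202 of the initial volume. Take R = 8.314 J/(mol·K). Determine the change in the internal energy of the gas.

26000 J

V₁ = nRT₁/P₁ = 3.97×8.314×519/469 = 36.5 L.
Polytropic n=1.18: T₂ = T₁(V₁/V₂)^(n−1) = 519×(4.95)^0.18 = 692 K; P₂ = P₁(V₁/V₂)^n = 3100 kPa.
For an ideal gas ΔU = nCvΔT with Cv = R/(γ−1) = 37.8 J/(mol·K).
ΔU = 3.97×37.8×(692−519) = 26000 J.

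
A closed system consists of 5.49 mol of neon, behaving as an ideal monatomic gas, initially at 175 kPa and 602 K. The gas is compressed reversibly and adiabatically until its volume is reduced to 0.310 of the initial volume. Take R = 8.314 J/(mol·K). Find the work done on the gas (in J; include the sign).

48800 J

V₁ = nRT₁/P₁ = 5.49×8.314×602/175 = 157 L.
Adiabatic: TV^(γ−1) = const ⇒ T₂ = 602×(3.23)^0.667 = 1310 K; PV^γ = const ⇒ P₂ = 1230 kPa.
ΔU = nCvΔT = 5.49×12.5×(1310−602) = 48800 J.
Q = 0 for an adiabatic process, so W = −ΔU = -48800 J.
Work done on the gas = −W_by = 48800 J.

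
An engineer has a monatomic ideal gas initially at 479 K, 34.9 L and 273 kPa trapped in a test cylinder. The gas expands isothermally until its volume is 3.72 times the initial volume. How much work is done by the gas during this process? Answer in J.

n = P₁V₁/(RT₁) = 273×34.9/(8.314×479) = 2.39 mol.
Isothermal: T stays 479 K; PV = const ⇒ V₂ = 130 L, P₂ = 73.4 kPa.
W = nRT ln(V₂/V₁) = 2.39×8.314×479×ln(3.72) = 12500 J.

12500 J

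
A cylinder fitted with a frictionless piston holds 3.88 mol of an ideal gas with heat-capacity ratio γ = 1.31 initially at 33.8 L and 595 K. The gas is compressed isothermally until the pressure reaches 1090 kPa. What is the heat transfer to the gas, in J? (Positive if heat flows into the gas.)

-12500 J

P₁ = nRT₁/V₁ = 3.88×8.314×595/33.8 = 568 kPa.
Isothermal: T stays 595 K; PV = const ⇒ V₂ = 17.6 L, P₂ = 1090 kPa.
ΔU = 0 (ideal gas, T constant).
W = nRT ln(V₂/V₁) = 3.88×8.314×595×ln(0.521) = -12500 J.
Q = ΔU + W = -12500 J.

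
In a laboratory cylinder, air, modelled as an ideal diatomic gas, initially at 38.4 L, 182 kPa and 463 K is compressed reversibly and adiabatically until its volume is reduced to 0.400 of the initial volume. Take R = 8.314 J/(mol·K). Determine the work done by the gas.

n = P₁V₁/(RT₁) = 182×38.4/(8.314×463) = 1.82 mol.
Adiabatic: TV^(γ−1) = const ⇒ T₂ = 463×(2.50)^0.400 = 668 K; PV^γ = const ⇒ P₂ = 656 kPa.
ΔU = nCvΔT = 1.82×20.8×(668−463) = 7730 J.
Q = 0 for an adiabatic process, so W = −ΔU = -7730 J.

-7730 J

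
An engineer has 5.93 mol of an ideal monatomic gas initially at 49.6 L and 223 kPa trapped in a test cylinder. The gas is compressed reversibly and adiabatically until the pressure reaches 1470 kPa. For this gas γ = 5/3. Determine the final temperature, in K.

T₁ = P₁V₁/(nR) = 223×49.6/(5.93×8.314) = 224 K.
Adiabatic: T₂/T₁ = (P₂/P₁)^((γ−1)/γ) ⇒ T₂ = 224×(6.59)^0.400 = 477 K; V₂ = 16.0 L.

477 K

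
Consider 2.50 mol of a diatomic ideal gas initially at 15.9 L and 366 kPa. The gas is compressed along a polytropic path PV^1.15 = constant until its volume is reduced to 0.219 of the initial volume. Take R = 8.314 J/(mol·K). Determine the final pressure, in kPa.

T₁ = P₁V₁/(nR) = 366×15.9/(2.50×8.314) = 280 K.
Polytropic n=1.15: T₂ = T₁(V₁/V₂)^(n−1) = 280×(4.57)^0.15 = 352 K; P₂ = P₁(V₁/V₂)^n = 2100 kPa.

2100 kPa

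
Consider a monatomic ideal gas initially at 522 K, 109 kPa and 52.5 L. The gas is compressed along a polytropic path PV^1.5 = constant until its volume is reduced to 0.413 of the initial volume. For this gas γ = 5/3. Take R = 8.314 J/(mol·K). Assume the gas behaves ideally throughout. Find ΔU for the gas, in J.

n = P₁V₁/(RT₁) = 109×52.5/(8.314×522) = 1.32 mol.
Polytropic n=1.5: T₂ = T₁(V₁/V₂)^(n−1) = 522×(2.42)^0.50 = 812 K; P₂ = P₁(V₁/V₂)^n = 411 kPa.
For an ideal gas ΔU = nCvΔT with Cv = (3/2)R = 12.5 J/(mol·K).
ΔU = 1.32×12.5×(812−522) = 4770 J.

4770 J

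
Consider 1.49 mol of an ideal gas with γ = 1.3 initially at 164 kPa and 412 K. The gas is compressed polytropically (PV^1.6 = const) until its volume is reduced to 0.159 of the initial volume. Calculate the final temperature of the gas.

1240 K

V₁ = nRT₁/P₁ = 1.49×8.314×412/164 = 31.1 L.
Polytropic n=1.6: T₂ = T₁(V₁/V₂)^(n−1) = 412×(6.29)^0.60 = 1240 K; P₂ = P₁(V₁/V₂)^n = 3110 kPa.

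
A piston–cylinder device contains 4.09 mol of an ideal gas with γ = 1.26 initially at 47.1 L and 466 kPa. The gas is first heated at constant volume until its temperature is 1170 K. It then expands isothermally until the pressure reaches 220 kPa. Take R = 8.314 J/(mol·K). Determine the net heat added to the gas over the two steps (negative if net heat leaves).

T₁ = P₁V₁/(nR) = 466×47.1/(4.09×8.314) = 645 K.
Step 1 — Isochoric: V stays 47.1 L; P/T = const ⇒ T₂ = 1170 K, P₂ = 845 kPa.
W = 0 (no volume change).
ΔU = nCvΔT = 4.09×32.0×(1170−645) = 68600 J.
Q = ΔU = 68600 J.
State after step 1: P = 845 kPa, V = 47.1 L, T = 1170 K.
Step 2 — Isothermal: T stays 1170 K; PV = const ⇒ V₂ = 181 L, P₂ = 220 kPa.
ΔU = 0 (ideal gas, T constant).
W = nRT ln(V₂/V₁) = 4.09×8.314×1170×ln(3.84) = 53500 J.
Q = ΔU + W = 53500 J.
Net over both steps: W = 53500 J, Q = 122000 J, ΔU = 68600 J.

122000 J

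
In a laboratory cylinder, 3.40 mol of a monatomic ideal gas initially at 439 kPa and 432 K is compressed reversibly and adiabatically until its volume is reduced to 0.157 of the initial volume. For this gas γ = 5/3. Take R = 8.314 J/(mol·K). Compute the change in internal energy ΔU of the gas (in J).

V₁ = nRT₁/P₁ = 3.40×8.314×432/439 = 27.8 L.
Adiabatic: TV^(γ−1) = const ⇒ T₂ = 432×(6.37)^0.667 = 1480 K; PV^γ = const ⇒ P₂ = 9610 kPa.
For an ideal gas ΔU = nCvΔT with Cv = (3/2)R = 12.5 J/(mol·K).
ΔU = 3.40×12.5×(1480−432) = 44600 J.

44600 J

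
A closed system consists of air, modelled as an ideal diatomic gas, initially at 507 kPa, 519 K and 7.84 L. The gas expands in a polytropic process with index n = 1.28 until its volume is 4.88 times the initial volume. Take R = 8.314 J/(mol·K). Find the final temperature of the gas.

Polytropic n=1.28: T₂ = T₁(V₁/V₂)^(n−1) = 519×(0.205)^0.28 = 333 K; P₂ = P₁(V₁/V₂)^n = 66.7 kPa.

333 K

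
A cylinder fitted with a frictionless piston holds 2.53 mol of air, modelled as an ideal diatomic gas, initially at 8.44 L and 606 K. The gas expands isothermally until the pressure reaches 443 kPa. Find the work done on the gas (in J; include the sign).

-15600 J

P₁ = nRT₁/V₁ = 2.53×8.314×606/8.44 = 1510 kPa.
Isothermal: T stays 606 K; PV = const ⇒ V₂ = 28.8 L, P₂ = 443 kPa.
W = nRT ln(V₂/V₁) = 2.53×8.314×606×ln(3.41) = 15600 J.
Work done on the gas = −W_by = -15600 J.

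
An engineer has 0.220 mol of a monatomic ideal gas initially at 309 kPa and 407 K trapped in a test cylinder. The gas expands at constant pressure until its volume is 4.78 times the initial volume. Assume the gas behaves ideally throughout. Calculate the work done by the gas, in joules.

V₁ = nRT₁/P₁ = 0.220×8.314×407/309 = 2.41 L.
Isobaric: P stays 309 kPa; V/T = const ⇒ T₂ = 1950 K, V₂ = 11.5 L.
W = PΔV = 309×(11.5−2.41) kPa·L = 2810 J.

2810 J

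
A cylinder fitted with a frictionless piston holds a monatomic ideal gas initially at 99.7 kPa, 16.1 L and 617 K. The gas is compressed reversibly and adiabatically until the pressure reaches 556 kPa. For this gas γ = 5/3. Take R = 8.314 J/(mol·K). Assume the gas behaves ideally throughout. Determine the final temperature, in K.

1230 K

Adiabatic: T₂/T₁ = (P₂/P₁)^((γ−1)/γ) ⇒ T₂ = 617×(5.58)^0.400 = 1230 K; V₂ = 5.74 L.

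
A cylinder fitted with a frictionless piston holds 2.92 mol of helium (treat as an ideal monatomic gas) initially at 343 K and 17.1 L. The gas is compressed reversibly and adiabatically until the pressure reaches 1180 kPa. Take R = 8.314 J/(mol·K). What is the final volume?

10.1 L

P₁ = nRT₁/V₁ = 2.92×8.314×343/17.1 = 487 kPa.
Adiabatic: T₂/T₁ = (P₂/P₁)^((γ−1)/γ) ⇒ T₂ = 343×(2.42)^0.400 = 489 K; V₂ = 10.1 L.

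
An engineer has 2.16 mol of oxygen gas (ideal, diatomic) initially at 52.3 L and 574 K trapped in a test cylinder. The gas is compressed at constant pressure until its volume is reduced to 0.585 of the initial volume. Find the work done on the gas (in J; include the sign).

P₁ = nRT₁/V₁ = 2.16×8.314×574/52.3 = 197 kPa.
Isobaric: P stays 197 kPa; V/T = const ⇒ T₂ = 336 K, V₂ = 30.6 L.
W = PΔV = 197×(30.6−52.3) kPa·L = -4280 J.
Work done on the gas = −W_by = 4280 J.

4280 J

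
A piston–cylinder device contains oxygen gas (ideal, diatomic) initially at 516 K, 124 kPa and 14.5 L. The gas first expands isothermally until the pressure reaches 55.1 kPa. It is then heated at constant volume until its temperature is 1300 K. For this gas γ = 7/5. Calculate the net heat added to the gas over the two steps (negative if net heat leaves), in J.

n = P₁V₁/(RT₁) = 124×14.5/(8.314×516) = 0.419 mol.
Step 1 — Isothermal: T stays 516 K; PV = const ⇒ V₂ = 32.6 L, P₂ = 55.1 kPa.
ΔU = 0 (ideal gas, T constant).
W = nRT ln(V₂/V₁) = 0.419×8.314×516×ln(2.25) = 1460 J.
Q = ΔU + W = 1460 J.
State after step 1: P = 55.1 kPa, V = 32.6 L, T = 516 K.
Step 2 — Isochoric: V stays 32.6 L; P/T = const ⇒ T₂ = 1300 K, P₂ = 139 kPa.
W = 0 (no volume change).
ΔU = nCvΔT = 0.419×20.8×(1300−516) = 6830 J.
Q = ΔU = 6830 J.
Net over both steps: W = 1460 J, Q = 8290 J, ΔU = 6830 J.

8290 J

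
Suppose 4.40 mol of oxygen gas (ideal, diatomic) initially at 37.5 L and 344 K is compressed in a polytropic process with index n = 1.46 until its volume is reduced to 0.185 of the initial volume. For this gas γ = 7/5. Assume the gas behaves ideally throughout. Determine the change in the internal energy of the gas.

36900 J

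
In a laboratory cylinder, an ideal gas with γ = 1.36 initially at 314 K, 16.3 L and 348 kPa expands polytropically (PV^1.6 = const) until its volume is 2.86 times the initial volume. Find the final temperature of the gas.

167 K

Polytropic n=1.6: T₂ = T₁(V₁/V₂)^(n−1) = 314×(0.350)^0.60 = 167 K; P₂ = P₁(V₁/V₂)^n = 64.8 kPa.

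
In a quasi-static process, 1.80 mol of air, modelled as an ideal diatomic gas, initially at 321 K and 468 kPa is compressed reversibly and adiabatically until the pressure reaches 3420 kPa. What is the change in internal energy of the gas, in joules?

V₁ = nRT₁/P₁ = 1.80×8.314×321/468 = 10.3 L.
Adiabatic: T₂/T₁ = (P₂/P₁)^((γ−1)/γ) ⇒ T₂ = 321×(7.31)^0.286 = 567 K; V₂ = 2.48 L.
For an ideal gas ΔU = nCvΔT with Cv = (5/2)R = 20.8 J/(mol·K).
ΔU = 1.80×20.8×(567−321) = 9190 J.

9190 J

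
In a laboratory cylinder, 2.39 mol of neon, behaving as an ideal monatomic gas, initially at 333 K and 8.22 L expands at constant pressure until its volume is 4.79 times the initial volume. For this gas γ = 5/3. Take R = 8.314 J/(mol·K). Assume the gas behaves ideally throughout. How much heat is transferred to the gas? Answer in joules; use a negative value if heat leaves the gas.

P₁ = nRT₁/V₁ = 2.39×8.314×333/8.22 = 805 kPa.
Isobaric: P stays 805 kPa; V/T = const ⇒ T₂ = 1600 K, V₂ = 39.4 L.
W = PΔV = 805×(39.4−8.22) kPa·L = 25100 J.
ΔU = nCvΔT = 2.39×12.5×(1600−333) = 37600 J.
Q = ΔU + W = nCpΔT = 62700 J.

62700 J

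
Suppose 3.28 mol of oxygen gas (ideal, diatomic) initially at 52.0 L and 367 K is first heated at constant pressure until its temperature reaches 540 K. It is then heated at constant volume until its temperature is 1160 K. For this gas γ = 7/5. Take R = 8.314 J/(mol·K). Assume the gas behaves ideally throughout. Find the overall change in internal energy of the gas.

54100 J

P₁ = nRT₁/V₁ = 3.28×8.314×367/52.0 = 192 kPa.
Step 1 — Isobaric: P stays 192 kPa; V/T = const ⇒ T₂ = 540 K, V₂ = 76.5 L.
W = PΔV = 192×(76.5−52.0) kPa·L = 4720 J.
ΔU = nCvΔT = 3.28×20.8×(540−367) = 11800 J.
Q = ΔU + W = nCpΔT = 16500 J.
State after step 1: P = 192 kPa, V = 76.5 L, T = 540 K.
Step 2 — Isochoric: V stays 76.5 L; P/T = const ⇒ T₂ = 1160 K, P₂ = 413 kPa.
W = 0 (no volume change).
ΔU = nCvΔT = 3.28×20.8×(1160−540) = 42300 J.
Q = ΔU = 42300 J.
Net over both steps: W = 4720 J, Q = 58800 J, ΔU = 54100 J.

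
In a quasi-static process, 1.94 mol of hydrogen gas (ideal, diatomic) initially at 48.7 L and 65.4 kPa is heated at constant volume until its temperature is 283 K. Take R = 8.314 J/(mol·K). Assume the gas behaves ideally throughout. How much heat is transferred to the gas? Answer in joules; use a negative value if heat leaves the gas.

3450 J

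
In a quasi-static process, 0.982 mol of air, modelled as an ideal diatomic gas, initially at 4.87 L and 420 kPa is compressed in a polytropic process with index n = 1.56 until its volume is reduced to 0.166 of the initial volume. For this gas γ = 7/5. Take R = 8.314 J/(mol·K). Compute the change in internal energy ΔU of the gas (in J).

8860 J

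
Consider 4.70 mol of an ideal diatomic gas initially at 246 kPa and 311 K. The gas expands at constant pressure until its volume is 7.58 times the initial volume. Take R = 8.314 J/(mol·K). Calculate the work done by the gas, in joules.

80000 J

V₁ = nRT₁/P₁ = 4.70×8.314×311/246 = 49.4 L.
Isobaric: P stays 246 kPa; V/T = const ⇒ T₂ = 2360 K, V₂ = 374 L.
W = PΔV = 246×(374−49.4) kPa·L = 80000 J.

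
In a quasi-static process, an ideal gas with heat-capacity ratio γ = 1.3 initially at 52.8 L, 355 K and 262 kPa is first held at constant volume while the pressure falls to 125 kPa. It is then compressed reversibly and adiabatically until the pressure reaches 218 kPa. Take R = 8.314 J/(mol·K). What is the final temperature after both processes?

193 K

n = P₁V₁/(RT₁) = 262×52.8/(8.314×355) = 4.69 mol.
Step 1 — Isochoric: V stays 52.8 L; P/T = const ⇒ T₂ = 169 K, P₂ = 125 kPa.
W = 0 (no volume change).
ΔU = nCvΔT = 4.69×27.7×(169−355) = -24100 J.
Q = ΔU = -24100 J.
State after step 1: P = 125 kPa, V = 52.8 L, T = 169 K.
Step 2 — Adiabatic: T₂/T₁ = (P₂/P₁)^((γ−1)/γ) ⇒ T₂ = 169×(1.74)^0.231 = 193 K; V₂ = 34.4 L.
ΔU = nCvΔT = 4.69×27.7×(193−169) = 3010 J.
Q = 0 for an adiabatic process, so W = −ΔU = -3010 J.
Net over both steps: W = -3010 J, Q = -24100 J, ΔU = -21100 J.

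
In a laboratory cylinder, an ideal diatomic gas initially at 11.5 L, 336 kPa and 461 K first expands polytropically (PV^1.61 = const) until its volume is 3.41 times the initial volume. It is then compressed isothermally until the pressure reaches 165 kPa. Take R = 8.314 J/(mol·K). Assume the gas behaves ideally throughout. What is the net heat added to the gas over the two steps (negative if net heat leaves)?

-4060 J

n = P₁V₁/(RT₁) = 336×11.5/(8.314×461) = 1.01 mol.
Step 1 — Polytropic n=1.61: T₂ = T₁(V₁/V₂)^(n−1) = 461×(0.293)^0.61 = 218 K; P₂ = P₁(V₁/V₂)^n = 46.6 kPa.
W = (P₁V₁−P₂V₂)/(n−1) = (336×11.5−46.6×39.2)/0.61 = 3340 J.
ΔU = nCvΔT = 1.01×20.8×(218−461) = -5090 J.
Q = ΔU + W = -1750 J.
State after step 1: P = 46.6 kPa, V = 39.2 L, T = 218 K.
Step 2 — Isothermal: T stays 218 K; PV = const ⇒ V₂ = 11.1 L, P₂ = 165 kPa.
ΔU = 0 (ideal gas, T constant).
W = nRT ln(V₂/V₁) = 1.01×8.314×218×ln(0.283) = -2310 J.
Q = ΔU + W = -2310 J.
Net over both steps: W = 1030 J, Q = -4060 J, ΔU = -5090 J.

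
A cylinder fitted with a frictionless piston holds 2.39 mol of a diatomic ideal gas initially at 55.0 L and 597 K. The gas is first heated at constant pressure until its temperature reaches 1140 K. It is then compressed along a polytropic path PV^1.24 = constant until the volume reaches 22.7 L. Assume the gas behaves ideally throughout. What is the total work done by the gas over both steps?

-31100 J

P₁ = nRT₁/V₁ = 2.39×8.314×597/55.0 = 216 kPa.
Step 1 — Isobaric: P stays 216 kPa; V/T = const ⇒ T₂ = 1140 K, V₂ = 105 L.
W = PΔV = 216×(105−55.0) kPa·L = 10800 J.
ΔU = nCvΔT = 2.39×20.8×(1140−597) = 27000 J.
Q = ΔU + W = nCpΔT = 37800 J.
State after step 1: P = 216 kPa, V = 105 L, T = 1140 K.
Step 2 — Polytropic n=1.24: T₂ = T₁(V₁/V₂)^(n−1) = 1140×(4.63)^0.24 = 1650 K; P₂ = P₁(V₁/V₂)^n = 1440 kPa.
W = (P₁V₁−P₂V₂)/(n−1) = (216×105−1440×22.7)/0.24 = -41900 J.
ΔU = nCvΔT = 2.39×20.8×(1650−1140) = 25200 J.
Q = ΔU + W = -16800 J.
Net over both steps: W = -31100 J, Q = 21000 J, ΔU = 52100 J.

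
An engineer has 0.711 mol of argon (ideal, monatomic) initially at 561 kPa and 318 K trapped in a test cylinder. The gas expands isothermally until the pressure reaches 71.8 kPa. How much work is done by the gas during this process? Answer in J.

3860 J

V₁ = nRT₁/P₁ = 0.711×8.314×318/561 = 3.35 L.
Isothermal: T stays 318 K; PV = const ⇒ V₂ = 26.2 L, P₂ = 71.8 kPa.
W = nRT ln(V₂/V₁) = 0.711×8.314×318×ln(7.81) = 3860 J.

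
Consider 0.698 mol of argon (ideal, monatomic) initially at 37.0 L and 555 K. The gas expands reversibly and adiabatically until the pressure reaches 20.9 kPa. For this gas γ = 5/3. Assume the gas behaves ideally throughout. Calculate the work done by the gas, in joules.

2100 J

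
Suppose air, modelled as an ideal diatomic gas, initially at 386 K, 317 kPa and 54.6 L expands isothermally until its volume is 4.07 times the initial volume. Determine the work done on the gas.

-24300 J

n = P₁V₁/(RT₁) = 317×54.6/(8.314×386) = 5.39 mol.
Isothermal: T stays 386 K; PV = const ⇒ V₂ = 222 L, P₂ = 77.9 kPa.
W = nRT ln(V₂/V₁) = 5.39×8.314×386×ln(4.07) = 24300 J.
Work done on the gas = −W_by = -24300 J.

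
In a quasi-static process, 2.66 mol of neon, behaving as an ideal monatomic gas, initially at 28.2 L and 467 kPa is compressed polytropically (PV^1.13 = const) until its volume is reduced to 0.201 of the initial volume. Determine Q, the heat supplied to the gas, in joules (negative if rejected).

T₁ = P₁V₁/(nR) = 467×28.2/(2.66×8.314) = 595 K.
Polytropic n=1.13: T₂ = T₁(V₁/V₂)^(n−1) = 595×(4.98)^0.13 = 734 K; P₂ = P₁(V₁/V₂)^n = 2860 kPa.
W = (P₁V₁−P₂V₂)/(n−1) = (467×28.2−2860×5.67)/0.13 = -23500 J.
ΔU = nCvΔT = 2.66×12.5×(734−595) = 4580 J.
Q = ΔU + W = -18900 J.

-18900 J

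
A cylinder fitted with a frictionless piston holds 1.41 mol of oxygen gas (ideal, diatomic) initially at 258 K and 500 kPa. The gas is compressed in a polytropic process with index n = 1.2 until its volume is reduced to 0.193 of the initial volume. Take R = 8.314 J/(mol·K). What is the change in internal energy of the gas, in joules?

V₁ = nRT₁/P₁ = 1.41×8.314×258/500 = 6.05 L.
Polytropic n=1.2: T₂ = T₁(V₁/V₂)^(n−1) = 258×(5.18)^0.20 = 359 K; P₂ = P₁(V₁/V₂)^n = 3600 kPa.
For an ideal gas ΔU = nCvΔT with Cv = (5/2)R = 20.8 J/(mol·K).
ΔU = 1.41×20.8×(359−258) = 2950 J.

2950 J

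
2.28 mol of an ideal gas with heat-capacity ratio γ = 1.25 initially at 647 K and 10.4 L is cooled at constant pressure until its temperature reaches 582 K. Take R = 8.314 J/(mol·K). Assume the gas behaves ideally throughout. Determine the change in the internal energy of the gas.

P₁ = nRT₁/V₁ = 2.28×8.314×647/10.4 = 1180 kPa.
Isobaric: P stays 1180 kPa; V/T = const ⇒ T₂ = 582 K, V₂ = 9.36 L.
For an ideal gas ΔU = nCvΔT with Cv = R/(γ−1) = 33.3 J/(mol·K).
ΔU = 2.28×33.3×(582−647) = -4930 J.

-4930 J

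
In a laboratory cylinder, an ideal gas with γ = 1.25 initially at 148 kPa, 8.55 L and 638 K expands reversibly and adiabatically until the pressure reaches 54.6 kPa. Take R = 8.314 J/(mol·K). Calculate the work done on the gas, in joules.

-915 J

n = P₁V₁/(RT₁) = 148×8.55/(8.314×638) = 0.239 mol.
Adiabatic: T₂/T₁ = (P₂/P₁)^((γ−1)/γ) ⇒ T₂ = 638×(0.369)^0.200 = 523 K; V₂ = 19.0 L.
ΔU = nCvΔT = 0.239×33.3×(523−638) = -915 J.
Q = 0 for an adiabatic process, so W = −ΔU = 915 J.
Work done on the gas = −W_by = -915 J.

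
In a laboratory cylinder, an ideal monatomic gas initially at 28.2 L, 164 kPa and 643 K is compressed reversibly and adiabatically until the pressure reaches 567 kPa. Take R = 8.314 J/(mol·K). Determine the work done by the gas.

-4460 J

n = P₁V₁/(RT₁) = 164×28.2/(8.314×643) = 0.865 mol.
Adiabatic: T₂/T₁ = (P₂/P₁)^((γ−1)/γ) ⇒ T₂ = 643×(3.46)^0.400 = 1060 K; V₂ = 13.4 L.
ΔU = nCvΔT = 0.865×12.5×(1060−643) = 4460 J.
Q = 0 for an adiabatic process, so W = −ΔU = -4460 J.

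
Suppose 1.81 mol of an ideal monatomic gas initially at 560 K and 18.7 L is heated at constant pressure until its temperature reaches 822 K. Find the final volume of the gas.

P₁ = nRT₁/V₁ = 1.81×8.314×560/18.7 = 451 kPa.
Isobaric: P stays 451 kPa; V/T = const ⇒ T₂ = 822 K, V₂ = 27.4 L.

27.4 L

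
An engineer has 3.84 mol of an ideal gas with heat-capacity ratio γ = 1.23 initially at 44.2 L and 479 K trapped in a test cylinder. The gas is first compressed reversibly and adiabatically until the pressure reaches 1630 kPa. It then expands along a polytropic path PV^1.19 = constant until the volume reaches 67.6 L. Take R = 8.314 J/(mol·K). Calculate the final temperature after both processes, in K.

P₁ = nRT₁/V₁ = 3.84×8.314×479/44.2 = 346 kPa.
Step 1 — Adiabatic: T₂/T₁ = (P₂/P₁)^((γ−1)/γ) ⇒ T₂ = 479×(4.71)^0.187 = 640 K; V₂ = 12.5 L.
ΔU = nCvΔT = 3.84×36.1×(640−479) = 22400 J.
Q = 0 for an adiabatic process, so W = −ΔU = -22400 J.
State after step 1: P = 1630 kPa, V = 12.5 L, T = 640 K.
Step 2 — Polytropic n=1.19: T₂ = T₁(V₁/V₂)^(n−1) = 640×(0.185)^0.19 = 465 K; P₂ = P₁(V₁/V₂)^n = 219 kPa.
W = (P₁V₁−P₂V₂)/(n−1) = (1630×12.5−219×67.6)/0.19 = 29500 J.
ΔU = nCvΔT = 3.84×36.1×(465−640) = -24300 J.
Q = ΔU + W = 5120 J.
Net over both steps: W = 7110 J, Q = 5120 J, ΔU = -1990 J.

465 K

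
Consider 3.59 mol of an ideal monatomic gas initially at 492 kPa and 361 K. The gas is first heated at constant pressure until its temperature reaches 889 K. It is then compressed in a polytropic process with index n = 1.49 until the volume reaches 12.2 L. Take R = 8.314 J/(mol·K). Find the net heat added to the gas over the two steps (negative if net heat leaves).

24000 J

V₁ = nRT₁/P₁ = 3.59×8.314×361/492 = 21.9 L.
Step 1 — Isobaric: P stays 492 kPa; V/T = const ⇒ T₂ = 889 K, V₂ = 53.9 L.
W = PΔV = 492×(53.9−21.9) kPa·L = 15800 J.
ΔU = nCvΔT = 3.59×12.5×(889−361) = 23600 J.
Q = ΔU + W = nCpΔT = 39400 J.
State after step 1: P = 492 kPa, V = 53.9 L, T = 889 K.
Step 2 — Polytropic n=1.49: T₂ = T₁(V₁/V₂)^(n−1) = 889×(4.42)^0.49 = 1840 K; P₂ = P₁(V₁/V₂)^n = 4510 kPa.
W = (P₁V₁−P₂V₂)/(n−1) = (492×53.9−4510×12.2)/0.49 = -58000 J.
ΔU = nCvΔT = 3.59×12.5×(1840−889) = 42600 J.
Q = ΔU + W = -15400 J.
Net over both steps: W = -42300 J, Q = 24000 J, ΔU = 66300 J.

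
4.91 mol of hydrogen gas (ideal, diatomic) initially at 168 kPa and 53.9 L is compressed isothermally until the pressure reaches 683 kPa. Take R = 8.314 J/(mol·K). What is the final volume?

13.3 L

T₁ = P₁V₁/(nR) = 168×53.9/(4.91×8.314) = 222 K.
Isothermal: T stays 222 K; PV = const ⇒ V₂ = 13.3 L, P₂ = 683 kPa.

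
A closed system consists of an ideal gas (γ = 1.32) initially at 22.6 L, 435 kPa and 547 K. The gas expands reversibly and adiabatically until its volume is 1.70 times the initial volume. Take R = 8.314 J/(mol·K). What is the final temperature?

Adiabatic: TV^(γ−1) = const ⇒ T₂ = 547×(0.588)^0.320 = 462 K; PV^γ = const ⇒ P₂ = 216 kPa.

462 K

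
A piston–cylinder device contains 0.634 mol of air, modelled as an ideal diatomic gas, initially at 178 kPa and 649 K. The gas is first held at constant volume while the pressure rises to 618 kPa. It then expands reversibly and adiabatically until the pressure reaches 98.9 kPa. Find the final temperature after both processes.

1330 K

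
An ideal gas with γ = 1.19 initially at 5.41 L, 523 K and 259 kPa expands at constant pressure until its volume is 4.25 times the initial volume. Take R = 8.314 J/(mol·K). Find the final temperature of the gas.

2220 K

Isobaric: P stays 259 kPa; V/T = const ⇒ T₂ = 2220 K, V₂ = 23.0 L.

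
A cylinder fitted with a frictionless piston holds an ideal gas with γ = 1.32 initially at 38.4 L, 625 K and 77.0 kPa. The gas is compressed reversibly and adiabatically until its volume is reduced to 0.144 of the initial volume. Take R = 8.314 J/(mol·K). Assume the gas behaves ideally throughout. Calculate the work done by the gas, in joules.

-7940 J

n = P₁V₁/(RT₁) = 77.0×38.4/(8.314×625) = 0.569 mol.
Adiabatic: TV^(γ−1) = const ⇒ T₂ = 625×(6.94)^0.320 = 1160 K; PV^γ = const ⇒ P₂ = 994 kPa.
ΔU = nCvΔT = 0.569×26.0×(1160−625) = 7940 J.
Q = 0 for an adiabatic process, so W = −ΔU = -7940 J.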